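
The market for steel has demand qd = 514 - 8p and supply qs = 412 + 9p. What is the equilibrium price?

Set qd = qs: 514 - 8p = 412 + 9p.
102 = 17p, so p* = 6.
q* = 514 − 8(6) = 466.

p* = 6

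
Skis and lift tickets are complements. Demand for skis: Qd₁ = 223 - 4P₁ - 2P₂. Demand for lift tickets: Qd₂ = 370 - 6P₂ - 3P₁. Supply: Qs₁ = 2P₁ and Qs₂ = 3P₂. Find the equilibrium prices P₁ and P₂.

Market 1: 223 - 4P₁ - 2P₂ = 2P₁ → 6P₁ + 2P₂ = 223.
Market 2: 9P₂ + 3P₁ = 370.
Eliminating P₂: 9×(1) − 2×(2) gives 48P₁ = 1267, so P₁ = 1267/48.
Back-substitute into (2): P₂ = (370 − 3×1267/48) / 9 = 32.3125.

P₁ = 1267/48, P₂ = 32.3125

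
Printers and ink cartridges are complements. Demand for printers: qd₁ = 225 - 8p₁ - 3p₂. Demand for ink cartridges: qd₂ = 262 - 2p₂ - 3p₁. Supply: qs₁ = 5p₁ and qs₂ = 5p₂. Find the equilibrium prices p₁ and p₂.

p₁ = 789/82, p₂ = 2731/82

Market 1: 225 - 8p₁ - 3p₂ = 5p₁ → 13p₁ + 3p₂ = 225.
Market 2: 7p₂ + 3p₁ = 262.
Eliminating p₂: 7×(1) − 3×(2) gives 82p₁ = 789, so p₁ = 789/82.
Back-substitute into (2): p₂ = (262 − 3×789/82) / 7 = 2731/82.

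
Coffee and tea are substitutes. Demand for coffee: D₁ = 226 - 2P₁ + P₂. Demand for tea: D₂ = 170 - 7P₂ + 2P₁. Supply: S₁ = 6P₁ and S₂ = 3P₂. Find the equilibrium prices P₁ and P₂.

P₁ = 405/13, P₂ = 302/13

Market 1: 226 - 2P₁ + P₂ = 6P₁ → 8P₁ - P₂ = 226.
Market 2: 10P₂ - 2P₁ = 170.
Eliminating P₂: 10×(1) + 1×(2) gives 78P₁ = 2430, so P₁ = 405/13.
Back-substitute into (2): P₂ = (170 + 2×405/13) / 10 = 302/13.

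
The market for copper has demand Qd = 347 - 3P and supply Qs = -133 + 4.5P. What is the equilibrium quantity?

Q* = 155

Set Qd = Qs: 347 - 3P = -133 + 4.5P.
480 = 7.5P, so P* = 64.
Q* = 347 − 3(64) = 155.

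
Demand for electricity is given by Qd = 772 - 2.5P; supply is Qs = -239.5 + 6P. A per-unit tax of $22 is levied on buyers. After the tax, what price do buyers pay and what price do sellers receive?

Buyers pay 2287/17, sellers receive 1913/17

Pre-tax equilibrium: P* = 119, Q* = 474.5.
Tax on buyers shifts demand to Qd = 772 − 2.5(P + 22) = 717 - 2.5P.
717 - 2.5P = -239.5 + 6P gives seller price Ps = 1913/17; buyers pay Pb = 1913/17 + 22 = 2287/17.
New quantity: Q = 772 − 2.5(2287/17) = 14813/34.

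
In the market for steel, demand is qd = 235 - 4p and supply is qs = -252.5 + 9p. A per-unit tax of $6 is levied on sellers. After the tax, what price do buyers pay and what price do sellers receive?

Buyers pay 1083/26, sellers receive 927/26

Pre-tax equilibrium: p* = 37.5, q* = 85.
Tax on sellers shifts supply to qs = -252.5 + 9(p − 6) = -306.5 + 9p.
235 - 4p = -306.5 + 9p gives buyer price pb = 1083/26; sellers receive ps = 1083/26 − 6 = 927/26.
New quantity: q = 235 − 4(1083/26) = 889/13.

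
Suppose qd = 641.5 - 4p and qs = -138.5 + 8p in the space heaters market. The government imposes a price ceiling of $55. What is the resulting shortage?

Equilibrium price would be p* = 65, so the ceiling at 55 binds.
At p = 55: qd = 641.5 − 4(55) = 421.5, qs = -138.5 + 8(55) = 301.5.
Shortage = 421.5 − 301.5 = 120.

Shortage = 120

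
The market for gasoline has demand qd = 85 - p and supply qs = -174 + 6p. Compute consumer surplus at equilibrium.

Consumer surplus = 1152

Equilibrium: 85 - p = -174 + 6p gives p* = 37, q* = 48.
Demand choke price (qd = 0): p = 85.
CS = ½(85 − 37)(48) = 1152.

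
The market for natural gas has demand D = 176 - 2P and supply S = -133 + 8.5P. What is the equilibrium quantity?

Set D = S: 176 - 2P = -133 + 8.5P.
309 = 10.5P, so P* = 206/7.
Q* = 176 − 2(206/7) = 820/7.

Q* = 820/7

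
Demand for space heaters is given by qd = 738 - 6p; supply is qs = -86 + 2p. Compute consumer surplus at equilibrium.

Equilibrium: 738 - 6p = -86 + 2p gives p* = 103, q* = 120.
Demand choke price (qd = 0): p = 123.
CS = ½(123 − 103)(120) = 1200.

Consumer surplus = 1200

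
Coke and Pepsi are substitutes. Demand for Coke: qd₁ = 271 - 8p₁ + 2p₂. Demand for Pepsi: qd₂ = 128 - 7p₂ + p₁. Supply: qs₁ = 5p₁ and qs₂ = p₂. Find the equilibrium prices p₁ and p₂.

p₁ = 404/17, p₂ = 645/34

Market 1: 271 - 8p₁ + 2p₂ = 5p₁ → 13p₁ - 2p₂ = 271.
Market 2: 8p₂ - p₁ = 128.
Eliminating p₂: 8×(1) + 2×(2) gives 102p₁ = 2424, so p₁ = 404/17.
Back-substitute into (2): p₂ = (128 + 1×404/17) / 8 = 645/34.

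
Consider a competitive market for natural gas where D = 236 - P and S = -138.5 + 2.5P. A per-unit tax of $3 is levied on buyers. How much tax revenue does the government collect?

Tax revenue = 2664/7

Pre-tax equilibrium: P* = 107, Q* = 129.
Tax on buyers shifts demand to D = 236 − 1(P + 3) = 233 - P.
233 - P = -138.5 + 2.5P gives seller price Ps = 743/7; buyers pay Pb = 743/7 + 3 = 764/7.
New quantity: Q = 236 − 1(764/7) = 888/7.
Revenue = 3 × 888/7 = 2664/7.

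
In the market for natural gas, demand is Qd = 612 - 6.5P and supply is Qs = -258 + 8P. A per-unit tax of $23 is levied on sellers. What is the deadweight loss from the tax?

Pre-tax equilibrium: P* = 60, Q* = 222.
Tax on sellers shifts supply to Qs = -258 + 8(P − 23) = -442 + 8P.
612 - 6.5P = -442 + 8P gives buyer price Pb = 2108/29; sellers receive Ps = 2108/29 − 23 = 1441/29.
New quantity: Q = 612 − 6.5(2108/29) = 4046/29.
DWL = ½ × 23 × (222 − 4046/29) = 27508/29.

Deadweight loss = 27508/29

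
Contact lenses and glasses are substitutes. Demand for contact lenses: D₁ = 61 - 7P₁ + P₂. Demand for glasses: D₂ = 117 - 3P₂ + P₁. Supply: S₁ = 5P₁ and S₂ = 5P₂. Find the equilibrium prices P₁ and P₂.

P₁ = 121/19, P₂ = 293/19

Market 1: 61 - 7P₁ + P₂ = 5P₁ → 12P₁ - P₂ = 61.
Market 2: 8P₂ - P₁ = 117.
Eliminating P₂: 8×(1) + 1×(2) gives 95P₁ = 605, so P₁ = 121/19.
Back-substitute into (2): P₂ = (117 + 1×121/19) / 8 = 293/19.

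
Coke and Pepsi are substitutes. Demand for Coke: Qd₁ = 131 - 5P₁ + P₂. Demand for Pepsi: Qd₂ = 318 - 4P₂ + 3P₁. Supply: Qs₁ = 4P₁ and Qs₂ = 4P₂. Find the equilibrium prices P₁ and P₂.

P₁ = 1366/69, P₂ = 1085/23

Market 1: 131 - 5P₁ + P₂ = 4P₁ → 9P₁ - P₂ = 131.
Market 2: 8P₂ - 3P₁ = 318.
Eliminating P₂: 8×(1) + 1×(2) gives 69P₁ = 1366, so P₁ = 1366/69.
Back-substitute into (2): P₂ = (318 + 3×1366/69) / 8 = 1085/23.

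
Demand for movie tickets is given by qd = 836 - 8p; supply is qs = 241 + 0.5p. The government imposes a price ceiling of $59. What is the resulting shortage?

Equilibrium price would be p* = 70, so the ceiling at 59 binds.
At p = 59: qd = 836 − 8(59) = 364, qs = 241 + 0.5(59) = 270.5.
Shortage = 364 − 270.5 = 93.5.

Shortage = 93.5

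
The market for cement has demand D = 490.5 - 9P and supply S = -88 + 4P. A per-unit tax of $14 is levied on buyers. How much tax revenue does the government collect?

Tax revenue = 9324/13

Pre-tax equilibrium: P* = 44.5, Q* = 90.
Tax on buyers shifts demand to D = 490.5 − 9(P + 14) = 364.5 - 9P.
364.5 - 9P = -88 + 4P gives seller price Ps = 905/26; buyers pay Pb = 905/26 + 14 = 1269/26.
New quantity: Q = 490.5 − 9(1269/26) = 666/13.
Revenue = 14 × 666/13 = 9324/13.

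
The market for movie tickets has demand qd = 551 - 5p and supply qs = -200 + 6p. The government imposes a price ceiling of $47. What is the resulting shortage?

Shortage = 234

Equilibrium price would be p* = 751/11, so the ceiling at 47 binds.
At p = 47: qd = 551 − 5(47) = 316, qs = -200 + 6(47) = 82.
Shortage = 316 − 82 = 234.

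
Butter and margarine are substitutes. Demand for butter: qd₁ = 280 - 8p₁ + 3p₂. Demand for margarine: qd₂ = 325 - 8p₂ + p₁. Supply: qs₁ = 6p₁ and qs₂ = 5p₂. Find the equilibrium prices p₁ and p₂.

Market 1: 280 - 8p₁ + 3p₂ = 6p₁ → 14p₁ - 3p₂ = 280.
Market 2: 13p₂ - p₁ = 325.
Eliminating p₂: 13×(1) + 3×(2) gives 179p₁ = 4615, so p₁ = 4615/179.
Back-substitute into (2): p₂ = (325 + 1×4615/179) / 13 = 4830/179.

p₁ = 4615/179, p₂ = 4830/179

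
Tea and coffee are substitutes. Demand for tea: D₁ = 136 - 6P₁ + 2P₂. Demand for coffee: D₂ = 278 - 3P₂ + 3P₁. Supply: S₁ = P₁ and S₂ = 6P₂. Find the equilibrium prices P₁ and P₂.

P₁ = 1780/57, P₂ = 2354/57

Market 1: 136 - 6P₁ + 2P₂ = P₁ → 7P₁ - 2P₂ = 136.
Market 2: 9P₂ - 3P₁ = 278.
Eliminating P₂: 9×(1) + 2×(2) gives 57P₁ = 1780, so P₁ = 1780/57.
Back-substitute into (2): P₂ = (278 + 3×1780/57) / 9 = 2354/57.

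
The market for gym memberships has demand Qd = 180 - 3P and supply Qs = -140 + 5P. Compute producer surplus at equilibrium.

Equilibrium: 180 - 3P = -140 + 5P gives P* = 40, Q* = 60.
Supply starts at P = 28 (where Qs = 0).
PS = ½(40 − 28)(60) = 360.

Producer surplus = 360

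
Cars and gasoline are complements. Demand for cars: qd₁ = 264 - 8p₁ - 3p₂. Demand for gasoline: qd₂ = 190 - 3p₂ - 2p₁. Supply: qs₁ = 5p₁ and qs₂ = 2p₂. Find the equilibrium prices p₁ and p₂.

Market 1: 264 - 8p₁ - 3p₂ = 5p₁ → 13p₁ + 3p₂ = 264.
Market 2: 5p₂ + 2p₁ = 190.
Eliminating p₂: 5×(1) − 3×(2) gives 59p₁ = 750, so p₁ = 750/59.
Back-substitute into (2): p₂ = (190 − 2×750/59) / 5 = 1942/59.

p₁ = 750/59, p₂ = 1942/59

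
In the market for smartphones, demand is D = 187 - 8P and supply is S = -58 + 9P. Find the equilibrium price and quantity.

Set D = S: 187 - 8P = -58 + 9P.
245 = 17P, so P* = 245/17.
Q* = 187 − 8(245/17) = 1219/17.

P* = 245/17, Q* = 1219/17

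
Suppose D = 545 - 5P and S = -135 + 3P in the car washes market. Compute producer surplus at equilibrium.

Equilibrium: 545 - 5P = -135 + 3P gives P* = 85, Q* = 120.
Supply starts at P = 45 (where S = 0).
PS = ½(85 − 45)(120) = 2400.

Producer surplus = 2400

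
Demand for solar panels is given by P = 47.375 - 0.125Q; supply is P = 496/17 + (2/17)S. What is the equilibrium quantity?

Set the two price expressions equal: 47.375 - 0.125Q = 496/17 + (2/17)Q.
2475/136 = (33/136)Q, so Q* = 75.
P* = 47.375 − (0.125)(75) = 38.

Q* = 75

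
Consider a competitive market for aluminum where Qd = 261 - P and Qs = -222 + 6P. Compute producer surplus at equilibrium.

Producer surplus = 3072

Equilibrium: 261 - P = -222 + 6P gives P* = 69, Q* = 192.
Supply starts at P = 37 (where Qs = 0).
PS = ½(69 − 37)(192) = 3072.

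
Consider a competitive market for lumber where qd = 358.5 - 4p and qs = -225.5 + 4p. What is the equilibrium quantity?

Set qd = qs: 358.5 - 4p = -225.5 + 4p.
584 = 8p, so p* = 73.
q* = 358.5 − 4(73) = 66.5.

q* = 66.5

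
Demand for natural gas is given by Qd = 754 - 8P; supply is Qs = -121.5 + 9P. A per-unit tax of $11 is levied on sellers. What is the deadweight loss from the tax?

Pre-tax equilibrium: P* = 51.5, Q* = 342.
Tax on sellers shifts supply to Qs = -121.5 + 9(P − 11) = -220.5 + 9P.
754 - 8P = -220.5 + 9P gives buyer price Pb = 1949/34; sellers receive Ps = 1949/34 − 11 = 1575/34.
New quantity: Q = 754 − 8(1949/34) = 5022/17.
DWL = ½ × 11 × (342 − 5022/17) = 4356/17.

Deadweight loss = 4356/17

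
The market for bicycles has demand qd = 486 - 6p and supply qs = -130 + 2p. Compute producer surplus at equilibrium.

Equilibrium: 486 - 6p = -130 + 2p gives p* = 77, q* = 24.
Supply starts at p = 65 (where qs = 0).
PS = ½(77 − 65)(24) = 144.

Producer surplus = 144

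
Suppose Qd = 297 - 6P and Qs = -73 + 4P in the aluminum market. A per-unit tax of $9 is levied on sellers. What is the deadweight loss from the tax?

Pre-tax equilibrium: P* = 37, Q* = 75.
Tax on sellers shifts supply to Qs = -73 + 4(P − 9) = -109 + 4P.
297 - 6P = -109 + 4P gives buyer price Pb = 40.6; sellers receive Ps = 40.6 − 9 = 31.6.
New quantity: Q = 297 − 6(40.6) = 53.4.
DWL = ½ × 9 × (75 − 53.4) = 97.2.

Deadweight loss = 97.2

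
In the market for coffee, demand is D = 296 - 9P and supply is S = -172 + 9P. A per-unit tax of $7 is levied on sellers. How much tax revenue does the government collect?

Tax revenue = 213.5

Pre-tax equilibrium: P* = 26, Q* = 62.
Tax on sellers shifts supply to S = -172 + 9(P − 7) = -235 + 9P.
296 - 9P = -235 + 9P gives buyer price Pb = 29.5; sellers receive Ps = 29.5 − 7 = 22.5.
New quantity: Q = 296 − 9(29.5) = 30.5.
Revenue = 7 × 30.5 = 213.5.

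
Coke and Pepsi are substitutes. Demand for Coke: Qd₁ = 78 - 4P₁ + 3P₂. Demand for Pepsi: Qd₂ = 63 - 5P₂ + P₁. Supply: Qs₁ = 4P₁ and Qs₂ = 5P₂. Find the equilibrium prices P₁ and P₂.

Market 1: 78 - 4P₁ + 3P₂ = 4P₁ → 8P₁ - 3P₂ = 78.
Market 2: 10P₂ - P₁ = 63.
Eliminating P₂: 10×(1) + 3×(2) gives 77P₁ = 969, so P₁ = 969/77.
Back-substitute into (2): P₂ = (63 + 1×969/77) / 10 = 582/77.

P₁ = 969/77, P₂ = 582/77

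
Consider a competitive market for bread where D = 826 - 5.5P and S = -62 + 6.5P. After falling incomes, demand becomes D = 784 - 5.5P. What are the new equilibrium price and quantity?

P' = 70.5, Q' = 396.25

Original equilibrium: P* = 74, Q* = 419.
New equilibrium: 784 - 5.5P = -62 + 6.5P, so 846 = 12P and P' = 70.5; Q' = 784 − 5.5(70.5) = 396.25.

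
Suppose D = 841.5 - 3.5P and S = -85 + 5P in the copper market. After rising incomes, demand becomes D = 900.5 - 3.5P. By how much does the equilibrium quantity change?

Original equilibrium: P* = 109, Q* = 460.
New equilibrium: 900.5 - 3.5P = -85 + 5P, so 985.5 = 8.5P and P' = 1971/17; Q' = 900.5 − 3.5(1971/17) = 8410/17.
Change in quantity: 8410/17 − 460 = 590/17.

ΔQ = 590/17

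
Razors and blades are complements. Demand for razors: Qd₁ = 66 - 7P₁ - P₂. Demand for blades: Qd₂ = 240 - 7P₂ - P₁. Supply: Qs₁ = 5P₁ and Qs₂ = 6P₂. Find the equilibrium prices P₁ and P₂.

Market 1: 66 - 7P₁ - P₂ = 5P₁ → 12P₁ + P₂ = 66.
Market 2: 13P₂ + P₁ = 240.
Eliminating P₂: 13×(1) − 1×(2) gives 155P₁ = 618, so P₁ = 618/155.
Back-substitute into (2): P₂ = (240 − 1×618/155) / 13 = 2814/155.

P₁ = 618/155, P₂ = 2814/155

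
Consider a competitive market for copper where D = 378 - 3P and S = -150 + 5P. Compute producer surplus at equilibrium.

Equilibrium: 378 - 3P = -150 + 5P gives P* = 66, Q* = 180.
Supply starts at P = 30 (where S = 0).
PS = ½(66 − 30)(180) = 3240.

Producer surplus = 3240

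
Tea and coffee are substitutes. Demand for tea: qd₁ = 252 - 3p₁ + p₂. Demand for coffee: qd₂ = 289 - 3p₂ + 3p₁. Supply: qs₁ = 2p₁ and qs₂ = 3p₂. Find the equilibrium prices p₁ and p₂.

p₁ = 1801/27, p₂ = 2201/27

Market 1: 252 - 3p₁ + p₂ = 2p₁ → 5p₁ - p₂ = 252.
Market 2: 6p₂ - 3p₁ = 289.
Eliminating p₂: 6×(1) + 1×(2) gives 27p₁ = 1801, so p₁ = 1801/27.
Back-substitute into (2): p₂ = (289 + 3×1801/27) / 6 = 2201/27.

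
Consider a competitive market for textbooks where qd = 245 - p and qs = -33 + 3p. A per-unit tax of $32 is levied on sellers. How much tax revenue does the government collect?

Pre-tax equilibrium: p* = 69.5, q* = 175.5.
Tax on sellers shifts supply to qs = -33 + 3(p − 32) = -129 + 3p.
245 - p = -129 + 3p gives buyer price pb = 93.5; sellers receive ps = 93.5 − 32 = 61.5.
New quantity: q = 245 − 1(93.5) = 151.5.
Revenue = 32 × 151.5 = 4848.

Tax revenue = 4848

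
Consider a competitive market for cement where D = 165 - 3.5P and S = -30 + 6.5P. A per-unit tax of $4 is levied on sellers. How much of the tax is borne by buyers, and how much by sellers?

Pre-tax equilibrium: P* = 19.5, Q* = 96.75.
Tax on sellers shifts supply to S = -30 + 6.5(P − 4) = -56 + 6.5P.
165 - 3.5P = -56 + 6.5P gives buyer price Pb = 22.1; sellers receive Ps = 22.1 − 4 = 18.1.
New quantity: Q = 165 − 3.5(22.1) = 87.65.
Buyer burden = 22.1 − 19.5 = 2.6; seller burden = 19.5 − 18.1 = 1.4.

Buyers bear $2.6, sellers bear $1.4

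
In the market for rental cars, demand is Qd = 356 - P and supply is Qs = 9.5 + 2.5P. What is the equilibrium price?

Set Qd = Qs: 356 - P = 9.5 + 2.5P.
346.5 = 3.5P, so P* = 99.
Q* = 356 − 1(99) = 257.

P* = 99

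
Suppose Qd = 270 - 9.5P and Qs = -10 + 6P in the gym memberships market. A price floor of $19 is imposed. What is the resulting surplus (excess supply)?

Equilibrium price would be P* = 560/31, so the floor at 19 binds.
At P = 19: Qd = 89.5, Qs = 104.
Surplus = 104 − 89.5 = 14.5.

Surplus = 14.5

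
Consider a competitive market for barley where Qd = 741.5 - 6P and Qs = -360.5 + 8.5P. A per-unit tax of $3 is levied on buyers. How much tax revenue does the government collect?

Tax revenue = 47841/58

Pre-tax equilibrium: P* = 76, Q* = 285.5.
Tax on buyers shifts demand to Qd = 741.5 − 6(P + 3) = 723.5 - 6P.
723.5 - 6P = -360.5 + 8.5P gives seller price Ps = 2168/29; buyers pay Pb = 2168/29 + 3 = 2255/29.
New quantity: Q = 741.5 − 6(2255/29) = 15947/58.
Revenue = 3 × 15947/58 = 47841/58.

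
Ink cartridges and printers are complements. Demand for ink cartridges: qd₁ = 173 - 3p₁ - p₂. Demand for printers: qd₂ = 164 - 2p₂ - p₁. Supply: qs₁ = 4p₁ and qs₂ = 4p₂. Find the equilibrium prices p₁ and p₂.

p₁ = 874/41, p₂ = 975/41

Market 1: 173 - 3p₁ - p₂ = 4p₁ → 7p₁ + p₂ = 173.
Market 2: 6p₂ + p₁ = 164.
Eliminating p₂: 6×(1) − 1×(2) gives 41p₁ = 874, so p₁ = 874/41.
Back-substitute into (2): p₂ = (164 − 1×874/41) / 6 = 975/41.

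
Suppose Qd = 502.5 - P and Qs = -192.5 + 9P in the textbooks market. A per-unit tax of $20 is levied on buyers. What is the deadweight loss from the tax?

Pre-tax equilibrium: P* = 69.5, Q* = 433.
Tax on buyers shifts demand to Qd = 502.5 − 1(P + 20) = 482.5 - P.
482.5 - P = -192.5 + 9P gives seller price Ps = 67.5; buyers pay Pb = 67.5 + 20 = 87.5.
New quantity: Q = 502.5 − 1(87.5) = 415.
DWL = ½ × 20 × (433 − 415) = 180.

Deadweight loss = 180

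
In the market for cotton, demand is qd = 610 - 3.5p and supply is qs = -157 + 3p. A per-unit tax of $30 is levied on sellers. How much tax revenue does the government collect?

Pre-tax equilibrium: p* = 118, q* = 197.
Tax on sellers shifts supply to qs = -157 + 3(p − 30) = -247 + 3p.
610 - 3.5p = -247 + 3p gives buyer price pb = 1714/13; sellers receive ps = 1714/13 − 30 = 1324/13.
New quantity: q = 610 − 3.5(1714/13) = 1931/13.
Revenue = 30 × 1931/13 = 57930/13.

Tax revenue = 57930/13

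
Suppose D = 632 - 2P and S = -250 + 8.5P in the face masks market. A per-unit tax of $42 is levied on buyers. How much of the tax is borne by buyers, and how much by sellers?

Pre-tax equilibrium: P* = 84, Q* = 464.
Tax on buyers shifts demand to D = 632 − 2(P + 42) = 548 - 2P.
548 - 2P = -250 + 8.5P gives seller price Ps = 76; buyers pay Pb = 76 + 42 = 118.
New quantity: Q = 632 − 2(118) = 396.
Buyer burden = 118 − 84 = 34; seller burden = 84 − 76 = 8.

Buyers bear $34, sellers bear $8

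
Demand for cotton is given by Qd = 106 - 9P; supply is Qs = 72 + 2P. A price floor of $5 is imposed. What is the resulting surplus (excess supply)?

Equilibrium price would be P* = 34/11, so the floor at 5 binds.
At P = 5: Qd = 61, Qs = 82.
Surplus = 82 − 61 = 21.

Surplus = 21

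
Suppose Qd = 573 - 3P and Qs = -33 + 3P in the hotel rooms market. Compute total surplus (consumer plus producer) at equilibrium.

Equilibrium: 573 - 3P = -33 + 3P gives P* = 101, Q* = 270.
Demand choke price: P = 191; supply starts at P = 11.
CS = ½(191 − 101)(270) = 12150; PS = ½(101 − 11)(270) = 12150.

Total surplus = 24300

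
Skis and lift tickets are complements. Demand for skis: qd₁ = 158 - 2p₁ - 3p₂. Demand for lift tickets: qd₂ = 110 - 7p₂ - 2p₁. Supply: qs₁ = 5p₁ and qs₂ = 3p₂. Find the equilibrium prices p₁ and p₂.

Market 1: 158 - 2p₁ - 3p₂ = 5p₁ → 7p₁ + 3p₂ = 158.
Market 2: 10p₂ + 2p₁ = 110.
Eliminating p₂: 10×(1) − 3×(2) gives 64p₁ = 1250, so p₁ = 19.53125.
Back-substitute into (2): p₂ = (110 − 2×19.53125) / 10 = 7.09375.

p₁ = 19.53125, p₂ = 7.09375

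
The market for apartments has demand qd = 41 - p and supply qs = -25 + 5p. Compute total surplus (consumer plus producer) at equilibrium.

Equilibrium: 41 - p = -25 + 5p gives p* = 11, q* = 30.
Demand choke price: p = 41; supply starts at p = 5.
CS = ½(41 − 11)(30) = 450; PS = ½(11 − 5)(30) = 90.

Total surplus = 540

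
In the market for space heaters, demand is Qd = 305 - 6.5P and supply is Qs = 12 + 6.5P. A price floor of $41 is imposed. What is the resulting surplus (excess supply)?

Equilibrium price would be P* = 293/13, so the floor at 41 binds.
At P = 41: Qd = 38.5, Qs = 278.5.
Surplus = 278.5 − 38.5 = 240.

Surplus = 240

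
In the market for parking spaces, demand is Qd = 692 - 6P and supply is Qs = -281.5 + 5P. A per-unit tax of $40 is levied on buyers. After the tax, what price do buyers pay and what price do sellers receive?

Pre-tax equilibrium: P* = 88.5, Q* = 161.
Tax on buyers shifts demand to Qd = 692 − 6(P + 40) = 452 - 6P.
452 - 6P = -281.5 + 5P gives seller price Ps = 1467/22; buyers pay Pb = 1467/22 + 40 = 2347/22.
New quantity: Q = 692 − 6(2347/22) = 571/11.

Buyers pay 2347/22, sellers receive 1467/22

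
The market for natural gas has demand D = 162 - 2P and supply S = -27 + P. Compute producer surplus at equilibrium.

Equilibrium: 162 - 2P = -27 + P gives P* = 63, Q* = 36.
Supply starts at P = 27 (where S = 0).
PS = ½(63 − 27)(36) = 648.

Producer surplus = 648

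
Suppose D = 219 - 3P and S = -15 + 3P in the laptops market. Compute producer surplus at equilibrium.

Equilibrium: 219 - 3P = -15 + 3P gives P* = 39, Q* = 102.
Supply starts at P = 5 (where S = 0).
PS = ½(39 − 5)(102) = 1734.

Producer surplus = 1734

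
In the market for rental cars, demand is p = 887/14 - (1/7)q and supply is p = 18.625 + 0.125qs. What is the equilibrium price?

Set the two price expressions equal: 887/14 - (1/7)q = 18.625 + 0.125q.
2505/56 = (15/56)q, so q* = 167.
p* = 887/14 − (1/7)(167) = 39.5.

p* = 39.5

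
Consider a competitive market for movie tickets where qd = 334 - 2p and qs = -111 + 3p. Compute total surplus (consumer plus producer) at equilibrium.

Total surplus = 10140

Equilibrium: 334 - 2p = -111 + 3p gives p* = 89, q* = 156.
Demand choke price: p = 167; supply starts at p = 37.
CS = ½(167 − 89)(156) = 6084; PS = ½(89 − 37)(156) = 4056.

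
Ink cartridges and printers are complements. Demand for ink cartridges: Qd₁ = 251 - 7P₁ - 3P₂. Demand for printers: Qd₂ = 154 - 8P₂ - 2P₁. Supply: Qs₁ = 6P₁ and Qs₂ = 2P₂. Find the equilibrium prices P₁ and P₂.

Market 1: 251 - 7P₁ - 3P₂ = 6P₁ → 13P₁ + 3P₂ = 251.
Market 2: 10P₂ + 2P₁ = 154.
Eliminating P₂: 10×(1) − 3×(2) gives 124P₁ = 2048, so P₁ = 512/31.
Back-substitute into (2): P₂ = (154 − 2×512/31) / 10 = 375/31.

P₁ = 512/31, P₂ = 375/31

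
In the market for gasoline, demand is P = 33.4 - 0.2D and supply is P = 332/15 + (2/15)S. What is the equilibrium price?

Set the two price expressions equal: 33.4 - 0.2Q = 332/15 + (2/15)Q.
169/15 = (1/3)Q, so Q* = 33.8.
P* = 33.4 − (0.2)(33.8) = 26.64.

P* = 26.64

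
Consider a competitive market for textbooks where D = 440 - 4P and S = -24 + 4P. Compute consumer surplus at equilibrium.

Equilibrium: 440 - 4P = -24 + 4P gives P* = 58, Q* = 208.
Demand choke price (D = 0): P = 110.
CS = ½(110 − 58)(208) = 5408.

Consumer surplus = 5408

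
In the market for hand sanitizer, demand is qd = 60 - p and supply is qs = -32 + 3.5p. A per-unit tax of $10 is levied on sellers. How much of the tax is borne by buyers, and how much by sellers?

Buyers bear 70/9, sellers bear 20/9

Pre-tax equilibrium: p* = 184/9, q* = 356/9.
Tax on sellers shifts supply to qs = -32 + 3.5(p − 10) = -67 + 3.5p.
60 - p = -67 + 3.5p gives buyer price pb = 254/9; sellers receive ps = 254/9 − 10 = 164/9.
New quantity: q = 60 − 1(254/9) = 286/9.
Buyer burden = 254/9 − 184/9 = 70/9; seller burden = 184/9 − 164/9 = 20/9.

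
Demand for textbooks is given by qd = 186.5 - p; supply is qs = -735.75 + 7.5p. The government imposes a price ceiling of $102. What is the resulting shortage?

Equilibrium price would be p* = 108.5, so the ceiling at 102 binds.
At p = 102: qd = 186.5 − 1(102) = 84.5, qs = -735.75 + 7.5(102) = 29.25.
Shortage = 84.5 − 29.25 = 55.25.

Shortage = 55.25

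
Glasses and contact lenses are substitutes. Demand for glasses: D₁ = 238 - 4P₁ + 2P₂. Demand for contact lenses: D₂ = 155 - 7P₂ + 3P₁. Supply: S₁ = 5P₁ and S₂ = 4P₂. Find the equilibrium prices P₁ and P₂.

Market 1: 238 - 4P₁ + 2P₂ = 5P₁ → 9P₁ - 2P₂ = 238.
Market 2: 11P₂ - 3P₁ = 155.
Eliminating P₂: 11×(1) + 2×(2) gives 93P₁ = 2928, so P₁ = 976/31.
Back-substitute into (2): P₂ = (155 + 3×976/31) / 11 = 703/31.

P₁ = 976/31, P₂ = 703/31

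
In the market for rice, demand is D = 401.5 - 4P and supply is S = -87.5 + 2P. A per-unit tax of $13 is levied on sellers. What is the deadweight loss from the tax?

Deadweight loss = 338/3

Pre-tax equilibrium: P* = 81.5, Q* = 75.5.
Tax on sellers shifts supply to S = -87.5 + 2(P − 13) = -113.5 + 2P.
401.5 - 4P = -113.5 + 2P gives buyer price Pb = 515/6; sellers receive Ps = 515/6 − 13 = 437/6.
New quantity: Q = 401.5 − 4(515/6) = 349/6.
DWL = ½ × 13 × (75.5 − 349/6) = 338/3.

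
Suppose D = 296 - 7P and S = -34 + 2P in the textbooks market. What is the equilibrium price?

P* = 110/3

Set D = S: 296 - 7P = -34 + 2P.
330 = 9P, so P* = 110/3.
Q* = 296 − 7(110/3) = 118/3.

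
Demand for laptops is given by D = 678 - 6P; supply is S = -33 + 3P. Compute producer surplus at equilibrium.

Producer surplus = 6936

Equilibrium: 678 - 6P = -33 + 3P gives P* = 79, Q* = 204.
Supply starts at P = 11 (where S = 0).
PS = ½(79 − 11)(204) = 6936.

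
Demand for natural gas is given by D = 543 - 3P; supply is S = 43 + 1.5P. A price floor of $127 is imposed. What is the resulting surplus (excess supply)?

Equilibrium price would be P* = 1000/9, so the floor at 127 binds.
At P = 127: D = 162, S = 233.5.
Surplus = 233.5 − 162 = 71.5.

Surplus = 71.5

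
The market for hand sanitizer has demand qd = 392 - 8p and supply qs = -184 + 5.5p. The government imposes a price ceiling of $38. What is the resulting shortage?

Equilibrium price would be p* = 128/3, so the ceiling at 38 binds.
At p = 38: qd = 392 − 8(38) = 88, qs = -184 + 5.5(38) = 25.
Shortage = 88 − 25 = 63.

Shortage = 63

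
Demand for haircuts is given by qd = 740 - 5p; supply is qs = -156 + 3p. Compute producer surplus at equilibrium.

Producer surplus = 5400

Equilibrium: 740 - 5p = -156 + 3p gives p* = 112, q* = 180.
Supply starts at p = 52 (where qs = 0).
PS = ½(112 − 52)(180) = 5400.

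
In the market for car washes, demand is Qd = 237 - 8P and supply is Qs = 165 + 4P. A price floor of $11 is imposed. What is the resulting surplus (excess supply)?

Surplus = 60

Equilibrium price would be P* = 6, so the floor at 11 binds.
At P = 11: Qd = 149, Qs = 209.
Surplus = 209 − 149 = 60.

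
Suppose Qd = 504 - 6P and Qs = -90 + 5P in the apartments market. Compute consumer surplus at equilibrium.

Consumer surplus = 2700

Equilibrium: 504 - 6P = -90 + 5P gives P* = 54, Q* = 180.
Demand choke price (Qd = 0): P = 84.
CS = ½(84 − 54)(180) = 2700.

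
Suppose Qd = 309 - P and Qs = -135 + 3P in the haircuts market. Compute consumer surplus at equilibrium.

Consumer surplus = 19602

Equilibrium: 309 - P = -135 + 3P gives P* = 111, Q* = 198.
Demand choke price (Qd = 0): P = 309.
CS = ½(309 − 111)(198) = 19602.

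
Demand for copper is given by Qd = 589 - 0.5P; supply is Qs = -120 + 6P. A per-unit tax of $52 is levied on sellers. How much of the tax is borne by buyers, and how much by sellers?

Pre-tax equilibrium: P* = 1418/13, Q* = 6948/13.
Tax on sellers shifts supply to Qs = -120 + 6(P − 52) = -432 + 6P.
589 - 0.5P = -432 + 6P gives buyer price Pb = 2042/13; sellers receive Ps = 2042/13 − 52 = 1366/13.
New quantity: Q = 589 − 0.5(2042/13) = 6636/13.
Buyer burden = 2042/13 − 1418/13 = 48; seller burden = 1418/13 − 1366/13 = 4.

Buyers bear $48, sellers bear $4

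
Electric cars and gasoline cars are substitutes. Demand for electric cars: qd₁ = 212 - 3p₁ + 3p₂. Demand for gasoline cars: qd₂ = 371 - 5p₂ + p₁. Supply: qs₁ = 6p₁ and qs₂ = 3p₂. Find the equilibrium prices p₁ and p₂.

p₁ = 2809/69, p₂ = 3551/69

Market 1: 212 - 3p₁ + 3p₂ = 6p₁ → 9p₁ - 3p₂ = 212.
Market 2: 8p₂ - p₁ = 371.
Eliminating p₂: 8×(1) + 3×(2) gives 69p₁ = 2809, so p₁ = 2809/69.
Back-substitute into (2): p₂ = (371 + 1×2809/69) / 8 = 3551/69.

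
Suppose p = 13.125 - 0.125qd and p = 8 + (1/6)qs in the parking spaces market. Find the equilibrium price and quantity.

Set the two price expressions equal: 13.125 - 0.125q = 8 + (1/6)q.
5.125 = (7/24)q, so q* = 123/7.
p* = 13.125 − (0.125)(123/7) = 153/14.

p* = 153/14, q* = 123/7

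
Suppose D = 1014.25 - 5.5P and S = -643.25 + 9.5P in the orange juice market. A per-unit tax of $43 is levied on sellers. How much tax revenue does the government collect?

Tax revenue = 662329/60

Pre-tax equilibrium: P* = 110.5, Q* = 406.5.
Tax on sellers shifts supply to S = -643.25 + 9.5(P − 43) = -1051.75 + 9.5P.
1014.25 - 5.5P = -1051.75 + 9.5P gives buyer price Pb = 2066/15; sellers receive Ps = 2066/15 − 43 = 1421/15.
New quantity: Q = 1014.25 − 5.5(2066/15) = 15403/60.
Revenue = 43 × 15403/60 = 662329/60.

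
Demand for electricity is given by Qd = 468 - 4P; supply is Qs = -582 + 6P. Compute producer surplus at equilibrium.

Equilibrium: 468 - 4P = -582 + 6P gives P* = 105, Q* = 48.
Supply starts at P = 97 (where Qs = 0).
PS = ½(105 − 97)(48) = 192.

Producer surplus = 192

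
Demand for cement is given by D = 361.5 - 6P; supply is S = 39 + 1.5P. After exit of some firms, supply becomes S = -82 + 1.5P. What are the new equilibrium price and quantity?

P' = 887/15, Q' = 6.7

Original equilibrium: P* = 43, Q* = 103.5.
New equilibrium: 361.5 - 6P = -82 + 1.5P, so 443.5 = 7.5P and P' = 887/15; Q' = 361.5 − 6(887/15) = 6.7.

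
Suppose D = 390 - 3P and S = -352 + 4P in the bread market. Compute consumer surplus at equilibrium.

Consumer surplus = 864

Equilibrium: 390 - 3P = -352 + 4P gives P* = 106, Q* = 72.
Demand choke price (D = 0): P = 130.
CS = ½(130 − 106)(72) = 864.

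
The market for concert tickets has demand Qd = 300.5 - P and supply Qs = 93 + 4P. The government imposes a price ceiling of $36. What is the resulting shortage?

Shortage = 27.5

Equilibrium price would be P* = 41.5, so the ceiling at 36 binds.
At P = 36: Qd = 300.5 − 1(36) = 264.5, Qs = 93 + 4(36) = 237.
Shortage = 264.5 − 237 = 27.5.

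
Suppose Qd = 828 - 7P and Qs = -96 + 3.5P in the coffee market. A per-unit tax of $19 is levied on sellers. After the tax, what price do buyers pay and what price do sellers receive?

Buyers pay 283/3, sellers receive 226/3

Pre-tax equilibrium: P* = 88, Q* = 212.
Tax on sellers shifts supply to Qs = -96 + 3.5(P − 19) = -162.5 + 3.5P.
828 - 7P = -162.5 + 3.5P gives buyer price Pb = 283/3; sellers receive Ps = 283/3 − 19 = 226/3.
New quantity: Q = 828 − 7(283/3) = 503/3.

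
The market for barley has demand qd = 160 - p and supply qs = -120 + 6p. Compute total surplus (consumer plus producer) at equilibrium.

Total surplus = 8400

Equilibrium: 160 - p = -120 + 6p gives p* = 40, q* = 120.
Demand choke price: p = 160; supply starts at p = 20.
CS = ½(160 − 40)(120) = 7200; PS = ½(40 − 20)(120) = 1200.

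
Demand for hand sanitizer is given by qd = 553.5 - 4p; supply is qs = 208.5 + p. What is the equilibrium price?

p* = 69

Set qd = qs: 553.5 - 4p = 208.5 + p.
345 = 5p, so p* = 69.
q* = 553.5 − 4(69) = 277.5.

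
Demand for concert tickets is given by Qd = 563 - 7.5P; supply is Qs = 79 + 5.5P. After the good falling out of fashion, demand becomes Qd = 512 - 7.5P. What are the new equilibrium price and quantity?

P' = 433/13, Q' = 6817/26

Original equilibrium: P* = 484/13, Q* = 3689/13.
New equilibrium: 512 - 7.5P = 79 + 5.5P, so 433 = 13P and P' = 433/13; Q' = 512 − 7.5(433/13) = 6817/26.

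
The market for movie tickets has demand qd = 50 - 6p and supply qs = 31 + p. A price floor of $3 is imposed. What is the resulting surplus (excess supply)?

Surplus = 2

Equilibrium price would be p* = 19/7, so the floor at 3 binds.
At p = 3: qd = 32, qs = 34.
Surplus = 34 − 32 = 2.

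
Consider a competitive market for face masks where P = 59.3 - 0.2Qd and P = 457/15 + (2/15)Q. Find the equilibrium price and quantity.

P* = 42, Q* = 86.5

Set the two price expressions equal: 59.3 - 0.2Q = 457/15 + (2/15)Q.
173/6 = (1/3)Q, so Q* = 86.5.
P* = 59.3 − (0.2)(86.5) = 42.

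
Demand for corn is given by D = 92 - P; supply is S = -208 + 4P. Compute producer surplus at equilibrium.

Equilibrium: 92 - P = -208 + 4P gives P* = 60, Q* = 32.
Supply starts at P = 52 (where S = 0).
PS = ½(60 − 52)(32) = 128.

Producer surplus = 128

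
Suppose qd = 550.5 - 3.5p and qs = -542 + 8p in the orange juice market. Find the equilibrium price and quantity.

Set qd = qs: 550.5 - 3.5p = -542 + 8p.
1092.5 = 11.5p, so p* = 95.
q* = 550.5 − 3.5(95) = 218.

p* = 95, q* = 218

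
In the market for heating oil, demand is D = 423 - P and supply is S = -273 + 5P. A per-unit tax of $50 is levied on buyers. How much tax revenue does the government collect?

Pre-tax equilibrium: P* = 116, Q* = 307.
Tax on buyers shifts demand to D = 423 − 1(P + 50) = 373 - P.
373 - P = -273 + 5P gives seller price Ps = 323/3; buyers pay Pb = 323/3 + 50 = 473/3.
New quantity: Q = 423 − 1(473/3) = 796/3.
Revenue = 50 × 796/3 = 39800/3.

Tax revenue = 39800/3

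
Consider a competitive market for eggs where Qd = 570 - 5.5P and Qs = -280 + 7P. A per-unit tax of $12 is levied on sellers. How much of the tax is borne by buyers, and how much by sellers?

Buyers bear $6.72, sellers bear $5.28

Pre-tax equilibrium: P* = 68, Q* = 196.
Tax on sellers shifts supply to Qs = -280 + 7(P − 12) = -364 + 7P.
570 - 5.5P = -364 + 7P gives buyer price Pb = 74.72; sellers receive Ps = 74.72 − 12 = 62.72.
New quantity: Q = 570 − 5.5(74.72) = 159.04.
Buyer burden = 74.72 − 68 = 6.72; seller burden = 68 − 62.72 = 5.28.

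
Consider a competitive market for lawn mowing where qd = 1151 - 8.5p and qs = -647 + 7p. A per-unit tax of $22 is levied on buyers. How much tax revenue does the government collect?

Pre-tax equilibrium: p* = 116, q* = 165.
Tax on buyers shifts demand to qd = 1151 − 8.5(p + 22) = 964 - 8.5p.
964 - 8.5p = -647 + 7p gives seller price ps = 3222/31; buyers pay pb = 3222/31 + 22 = 3904/31.
New quantity: q = 1151 − 8.5(3904/31) = 2497/31.
Revenue = 22 × 2497/31 = 54934/31.

Tax revenue = 54934/31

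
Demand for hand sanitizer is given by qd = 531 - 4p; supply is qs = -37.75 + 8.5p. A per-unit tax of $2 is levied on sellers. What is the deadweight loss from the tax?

Pre-tax equilibrium: p* = 45.5, q* = 349.
Tax on sellers shifts supply to qs = -37.75 + 8.5(p − 2) = -54.75 + 8.5p.
531 - 4p = -54.75 + 8.5p gives buyer price pb = 46.86; sellers receive ps = 46.86 − 2 = 44.86.
New quantity: q = 531 − 4(46.86) = 343.56.
DWL = ½ × 2 × (349 − 343.56) = 5.44.

Deadweight loss = 5.44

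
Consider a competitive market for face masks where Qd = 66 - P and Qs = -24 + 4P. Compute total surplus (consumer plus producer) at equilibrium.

Equilibrium: 66 - P = -24 + 4P gives P* = 18, Q* = 48.
Demand choke price: P = 66; supply starts at P = 6.
CS = ½(66 − 18)(48) = 1152; PS = ½(18 − 6)(48) = 288.

Total surplus = 1440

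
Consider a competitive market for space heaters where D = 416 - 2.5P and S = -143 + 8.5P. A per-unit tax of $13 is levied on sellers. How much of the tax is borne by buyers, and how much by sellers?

Pre-tax equilibrium: P* = 559/11, Q* = 6357/22.
Tax on sellers shifts supply to S = -143 + 8.5(P − 13) = -253.5 + 8.5P.
416 - 2.5P = -253.5 + 8.5P gives buyer price Pb = 1339/22; sellers receive Ps = 1339/22 − 13 = 1053/22.
New quantity: Q = 416 − 2.5(1339/22) = 11609/44.
Buyer burden = 1339/22 − 559/11 = 221/22; seller burden = 559/11 − 1053/22 = 65/22.

Buyers bear 221/22, sellers bear 65/22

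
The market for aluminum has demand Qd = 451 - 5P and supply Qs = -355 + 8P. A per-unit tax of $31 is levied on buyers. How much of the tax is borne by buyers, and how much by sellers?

Buyers bear 248/13, sellers bear 155/13

Pre-tax equilibrium: P* = 62, Q* = 141.
Tax on buyers shifts demand to Qd = 451 − 5(P + 31) = 296 - 5P.
296 - 5P = -355 + 8P gives seller price Ps = 651/13; buyers pay Pb = 651/13 + 31 = 1054/13.
New quantity: Q = 451 − 5(1054/13) = 593/13.
Buyer burden = 1054/13 − 62 = 248/13; seller burden = 62 − 651/13 = 155/13.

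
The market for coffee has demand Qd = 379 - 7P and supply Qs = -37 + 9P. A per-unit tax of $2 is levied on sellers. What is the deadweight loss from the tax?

Deadweight loss = 7.875

Pre-tax equilibrium: P* = 26, Q* = 197.
Tax on sellers shifts supply to Qs = -37 + 9(P − 2) = -55 + 9P.
379 - 7P = -55 + 9P gives buyer price Pb = 27.125; sellers receive Ps = 27.125 − 2 = 25.125.
New quantity: Q = 379 − 7(27.125) = 189.125.
DWL = ½ × 2 × (197 − 189.125) = 7.875.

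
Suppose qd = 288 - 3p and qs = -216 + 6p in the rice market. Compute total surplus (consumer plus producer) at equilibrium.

Total surplus = 3600

Equilibrium: 288 - 3p = -216 + 6p gives p* = 56, q* = 120.
Demand choke price: p = 96; supply starts at p = 36.
CS = ½(96 − 56)(120) = 2400; PS = ½(56 − 36)(120) = 1200.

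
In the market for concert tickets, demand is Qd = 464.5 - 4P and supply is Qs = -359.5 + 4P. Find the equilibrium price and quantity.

Set Qd = Qs: 464.5 - 4P = -359.5 + 4P.
824 = 8P, so P* = 103.
Q* = 464.5 − 4(103) = 52.5.

P* = 103, Q* = 52.5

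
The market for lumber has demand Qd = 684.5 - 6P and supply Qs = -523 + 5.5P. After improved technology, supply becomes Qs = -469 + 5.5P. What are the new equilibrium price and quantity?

Original equilibrium: P* = 105, Q* = 54.5.
New equilibrium: 684.5 - 6P = -469 + 5.5P, so 1153.5 = 11.5P and P' = 2307/23; Q' = 684.5 − 6(2307/23) = 3803/46.

P' = 2307/23, Q' = 3803/46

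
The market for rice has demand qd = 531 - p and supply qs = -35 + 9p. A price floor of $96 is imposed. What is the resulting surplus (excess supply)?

Surplus = 394

Equilibrium price would be p* = 56.6, so the floor at 96 binds.
At p = 96: qd = 435, qs = 829.
Surplus = 829 − 435 = 394.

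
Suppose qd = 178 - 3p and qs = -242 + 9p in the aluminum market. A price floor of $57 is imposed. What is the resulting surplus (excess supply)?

Surplus = 264

Equilibrium price would be p* = 35, so the floor at 57 binds.
At p = 57: qd = 7, qs = 271.
Surplus = 271 − 7 = 264.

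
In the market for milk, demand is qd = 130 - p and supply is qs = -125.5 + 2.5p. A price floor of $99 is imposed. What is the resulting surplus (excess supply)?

Surplus = 91

Equilibrium price would be p* = 73, so the floor at 99 binds.
At p = 99: qd = 31, qs = 122.
Surplus = 122 − 31 = 91.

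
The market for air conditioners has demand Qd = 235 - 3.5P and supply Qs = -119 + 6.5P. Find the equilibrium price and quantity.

Set Qd = Qs: 235 - 3.5P = -119 + 6.5P.
354 = 10P, so P* = 35.4.
Q* = 235 − 3.5(35.4) = 111.1.

P* = 35.4, Q* = 111.1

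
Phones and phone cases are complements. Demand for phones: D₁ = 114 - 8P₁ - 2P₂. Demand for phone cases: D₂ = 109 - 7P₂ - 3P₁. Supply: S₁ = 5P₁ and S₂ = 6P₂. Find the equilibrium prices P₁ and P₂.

P₁ = 1264/163, P₂ = 1075/163

Market 1: 114 - 8P₁ - 2P₂ = 5P₁ → 13P₁ + 2P₂ = 114.
Market 2: 13P₂ + 3P₁ = 109.
Eliminating P₂: 13×(1) − 2×(2) gives 163P₁ = 1264, so P₁ = 1264/163.
Back-substitute into (2): P₂ = (109 − 3×1264/163) / 13 = 1075/163.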